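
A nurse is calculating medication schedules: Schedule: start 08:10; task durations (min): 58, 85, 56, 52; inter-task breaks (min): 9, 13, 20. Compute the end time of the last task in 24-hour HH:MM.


Start: 08:10 = 490 min from midnight
  after task 1 (58 min): 09:08
  after break (9 min): 09:17
  after task 2 (85 min): 10:42
  after break (13 min): 10:55
  after task 3 (56 min): 11:51
  after break (20 min): 12:11
  after task 4 (52 min): 13:03
Total elapsed: 293 minutes
End time: 13:03

13:03


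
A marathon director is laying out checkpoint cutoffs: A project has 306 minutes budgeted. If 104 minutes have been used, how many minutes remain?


Total budget: 306 minutes
Time used: 104 minutes
Remaining: 306 - 104 = 202 minutes
Percent used: 34.0%
Percent remaining: 66.0%

202


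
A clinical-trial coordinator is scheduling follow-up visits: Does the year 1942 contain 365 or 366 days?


Year: 1942
Check leap year rules:
Divisible by 4? No
1942 is not a leap year
Days: 365

365


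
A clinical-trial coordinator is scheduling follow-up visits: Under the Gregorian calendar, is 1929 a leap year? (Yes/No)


Year: 1929
Divisible by 4? 1929 / 4 = 482.25 -> No
Not divisible by 4, so NOT a leap year

No


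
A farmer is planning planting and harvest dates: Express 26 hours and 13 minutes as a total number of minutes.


Hours: 26
Extra minutes: 13
Minutes per hour: 60
Hours to minutes: 26 x 60 = 1560
Total: 1560 + 13 = 1573

1573


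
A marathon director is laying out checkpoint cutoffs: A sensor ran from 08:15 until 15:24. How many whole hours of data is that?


Start: 08:15
End: 15:24
Hour difference: 15 - 8 = 7 hours
Minute difference: 24 - 15 = 9 minutes
Total minutes: 429
Complete hours: 429 / 60 = 7 (remainder 9)

7


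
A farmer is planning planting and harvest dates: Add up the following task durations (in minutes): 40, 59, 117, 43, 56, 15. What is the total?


Durations: 40, 59, 117, 43, 56, 15
Running sum: 40
+ 59 = 99
+ 117 = 216
+ 43 = 259
+ 56 = 315
+ 15 = 330
Total duration: 330 minutes
That is 5 hours and 30 minutes

330


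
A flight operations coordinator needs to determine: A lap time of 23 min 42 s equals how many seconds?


Minutes: 23
Seconds: 42
Convert minutes to seconds: 23 x 60 = 1380
Add remaining seconds: 1380 + 42 = 1422

1422


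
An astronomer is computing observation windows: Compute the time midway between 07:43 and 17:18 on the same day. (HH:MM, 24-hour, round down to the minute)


Start time: 07:43 = 463 minutes from midnight
End time: 17:18 = 1038 minutes from midnight
Sum: 463 + 1038 = 1501
Midpoint: 1501 / 2 = 750 minutes
Convert: 750 / 60 = 12 hours, 30 minutes
Result: 12:30

12:30


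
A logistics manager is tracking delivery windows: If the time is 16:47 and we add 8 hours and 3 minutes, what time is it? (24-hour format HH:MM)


Start time: 16:47
Adding: 8 hours 3 minutes
Minutes: 47 + 3 = 50
Hours: 16 + 8 + 0 = 24
Hour wraparound: 24 mod 24 = 0
Result: 00:50

00:50


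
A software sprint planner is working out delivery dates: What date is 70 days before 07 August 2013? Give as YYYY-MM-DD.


Start: 2013-08-07
Subtracting 70 days
Days already passed in August: 7
After going back through August: 63 more days to subtract
July 2013: 31 days, 32 remaining
June 2013: 30 days, 2 remaining
May 2013 has 31 days, need 2
Result: 2013-05-29

2013-05-29


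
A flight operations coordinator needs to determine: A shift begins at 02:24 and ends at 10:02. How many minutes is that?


Start time: 02:24 = 144 minutes from midnight
End time: 10:02 = 602 minutes from midnight
Difference: 602 - 144 = 458 minutes
That is 7 hours and 38 minutes

458


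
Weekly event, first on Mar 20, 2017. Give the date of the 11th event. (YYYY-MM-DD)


First occurrence: 2017-03-20 (occurrence 1)
Each occurrence is 7 days after the previous.
Occurrence 11 is 10 weeks after the first.
10 weeks = 70 days
2017-03-20 + 70 days = 2017-05-29

2017-05-29


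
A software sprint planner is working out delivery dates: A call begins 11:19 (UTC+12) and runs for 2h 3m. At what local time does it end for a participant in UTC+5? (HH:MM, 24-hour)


Start: 11:19 in UTC+12
Step 1 - add duration:
  minutes: 19 + 3 = 22
  hours: 11 + 2 + 0 = 13
  end in UTC+12: 13:22
Step 2 - convert UTC+12 -> UTC+5:
  offset difference: 5 - (12) = -7 hours
  13 + (-7) = 6 -> mod 24 = 6
Result: 06:22 in UTC+5

06:22


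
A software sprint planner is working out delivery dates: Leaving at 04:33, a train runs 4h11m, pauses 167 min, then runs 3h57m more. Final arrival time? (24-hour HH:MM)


Depart: 04:33
Leg 1: +251 min -> 08:44
Layover: +167 min -> 11:31
Leg 2: +237 min -> 15:28
Total travel: 655 minutes = 10h 55m
Arrival: 15:28

15:28


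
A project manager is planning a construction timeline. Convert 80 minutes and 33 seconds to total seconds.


Minutes: 80
Extra seconds: 33
Seconds per minute: 60
Minutes to seconds: 80 x 60 = 4800
Total: 4800 + 33 = 4833

4833


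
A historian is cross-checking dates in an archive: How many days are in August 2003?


Month: August
Year: 2003
August is a 31-day month
Total: 31 days

31


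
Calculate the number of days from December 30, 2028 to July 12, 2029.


Start date: 2028-12-30
End date: 2029-07-12
Dec 2028: +2 days
Jan 2029: +31 days
Feb 2029: +28 days
... (5 more months)
Total: 194 days

194


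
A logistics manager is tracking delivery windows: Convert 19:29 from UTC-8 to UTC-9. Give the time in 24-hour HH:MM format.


Local time: 19:29 at UTC-8 (offset -8h)
Target zone: UTC-9 (offset -9h)
Difference: -9 - (-8) = -1 hours
Calculation: 19 + (-1) = 18
Result: 18:29

18:29


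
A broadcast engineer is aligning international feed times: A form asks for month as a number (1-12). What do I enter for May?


Calendar month order:
4. April
5. May <--
6. June
May is month number 5

5


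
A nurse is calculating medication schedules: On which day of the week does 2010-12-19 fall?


Date: 2010-12-19
January 1, 2010 is a Friday
Day of year: 353
Offset from Jan 1: 352 days
352 mod 7 = 2
Result: Sunday

Sunday


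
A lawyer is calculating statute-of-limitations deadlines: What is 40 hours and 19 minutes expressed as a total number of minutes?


Hours: 40
Minutes: 19
Convert hours to minutes: 40 x 60 = 2400
Add remaining minutes: 2400 + 19 = 2419

2419


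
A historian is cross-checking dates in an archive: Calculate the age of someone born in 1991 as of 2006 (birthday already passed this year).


Birth year: 1991
Current year: 2006
Age = current year - birth year
Age = 2006 - 1991 = 15

15


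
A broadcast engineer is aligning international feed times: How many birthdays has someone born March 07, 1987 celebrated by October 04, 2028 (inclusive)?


Birth: 1987-03-07
Reference: 2028-10-04
Year difference: 2028 - 1987 = 41
Has birthday (03-07) occurred by 10-04? Yes
Age in full years: 41

41


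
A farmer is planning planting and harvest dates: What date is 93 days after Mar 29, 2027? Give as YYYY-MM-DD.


Start: 2027-03-29
Adding 93 days
Days remaining in March: 2
After March: 91 days still to add
April 2027: 30 days, 61 remaining
May 2027: 31 days, 30 remaining
June 2027 has 30 days, need 30
Result: 2027-06-30

2027-06-30


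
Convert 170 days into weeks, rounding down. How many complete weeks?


Total days: 170
Days per week: 7
Division: 170 / 7 = 24 remainder 2
Complete weeks: 24
Remaining days: 2

24


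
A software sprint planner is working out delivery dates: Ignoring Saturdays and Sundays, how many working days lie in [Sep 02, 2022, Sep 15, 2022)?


Start: 2022-09-02 (Friday)
End (exclusive): 2022-09-15 (Thursday)
Total calendar days: 13
Full weeks: 13 // 7 = 1 -> 5 weekdays
Remaining 6 days starting on Friday:
  Fri(w), Sat(-), Sun(-), Mon(w), Tue(w), Wed(w) -> 4 weekdays
Total business days: 5 + 4 = 9

9


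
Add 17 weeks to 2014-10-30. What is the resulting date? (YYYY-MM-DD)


Start: 2014-10-30
Weeks to add: 17
Convert to days: 17 x 7 = 119 days
Add 119 days to 2014-10-30
Result: 2015-02-26

2015-02-26


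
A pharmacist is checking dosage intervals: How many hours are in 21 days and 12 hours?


Days: 21
Extra hours: 12
Hours per day: 24
Days to hours: 21 x 24 = 504
Total: 504 + 12 = 516

516


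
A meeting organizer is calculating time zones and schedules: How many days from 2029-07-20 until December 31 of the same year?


Start: July 20, 2029
End: December 31, 2029
Days left in July: 11
August: 31
September: 30
October: 31
November: 30
... plus remaining months
Sum of remaining months: 153
Total: 11 + 153 = 164

164


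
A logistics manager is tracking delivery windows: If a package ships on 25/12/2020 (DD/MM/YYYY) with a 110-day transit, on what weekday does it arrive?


Start: 2020-12-25 (Friday)
Step 1 - find target date: add 110 days
  2020-12-25 + 110 days = 2021-04-14
Step 2 - day of week:
  110 mod 7 = 5
  Friday + 5 days -> Wednesday
Result: Wednesday (2021-04-14)

Wednesday


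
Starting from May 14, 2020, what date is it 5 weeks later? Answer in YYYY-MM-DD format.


Start: 2020-05-14
Weeks to add: 5
Convert to days: 5 x 7 = 35 days
Add 35 days to 2020-05-14
Result: 2020-06-18

2020-06-18


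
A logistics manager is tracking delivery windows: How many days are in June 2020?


Month: June
Year: 2020
June is a 30-day month
Total: 30 days

30


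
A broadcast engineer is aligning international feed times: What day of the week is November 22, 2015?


Date: 2015-11-22
January 1, 2015 is a Thursday
Day of year: 326
Offset from Jan 1: 325 days
325 mod 7 = 3
Result: Sunday

Sunday


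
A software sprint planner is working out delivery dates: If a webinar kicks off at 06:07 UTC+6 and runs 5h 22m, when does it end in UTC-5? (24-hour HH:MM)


Start: 06:07 in UTC+6
Step 1 - add duration:
  minutes: 7 + 22 = 29
  hours: 6 + 5 + 0 = 11
  end in UTC+6: 11:29
Step 2 - convert UTC+6 -> UTC-5:
  offset difference: -5 - (6) = -11 hours
  11 + (-11) = 0 -> mod 24 = 0
Result: 00:29 in UTC-5

00:29


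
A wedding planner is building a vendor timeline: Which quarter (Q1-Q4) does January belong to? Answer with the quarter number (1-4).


Month: January (month 1)
Q1: January-March (months 1-3)
Q2: April-June (months 4-6)
Q3: July-September (months 7-9)
Q4: October-December (months 10-12)
Month 1 falls in Q1

1


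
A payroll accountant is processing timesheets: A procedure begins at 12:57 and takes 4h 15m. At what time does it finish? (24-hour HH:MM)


Start time: 12:57
Adding: 4 hours 15 minutes
Minutes: 57 + 15 = 72
Minute overflow: 72 >= 60, so carry 1 hour, minutes = 12
Hours: 12 + 4 + 1 = 17
Result: 17:12

17:12


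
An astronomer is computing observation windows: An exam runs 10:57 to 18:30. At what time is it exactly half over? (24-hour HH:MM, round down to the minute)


Start time: 10:57 = 657 minutes from midnight
End time: 18:30 = 1110 minutes from midnight
Sum: 657 + 1110 = 1767
Midpoint: 1767 / 2 = 883 minutes
Convert: 883 / 60 = 14 hours, 43 minutes
Result: 14:43

14:43


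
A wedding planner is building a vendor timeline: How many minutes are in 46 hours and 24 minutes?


Hours: 46
Minutes: 24
Convert hours to minutes: 46 x 60 = 2760
Add remaining minutes: 2760 + 24 = 2784

2784


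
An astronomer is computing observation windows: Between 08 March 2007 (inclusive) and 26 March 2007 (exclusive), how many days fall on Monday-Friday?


Start: 2007-03-08 (Thursday)
End (exclusive): 2007-03-26 (Monday)
Total calendar days: 18
Full weeks: 18 // 7 = 2 -> 10 weekdays
Remaining 4 days starting on Thursday:
  Thu(w), Fri(w), Sat(-), Sun(-) -> 2 weekdays
Total business days: 10 + 2 = 12

12


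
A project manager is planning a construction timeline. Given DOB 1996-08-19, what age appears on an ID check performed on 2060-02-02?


Birth: 1996-08-19
Reference: 2060-02-02
Year difference: 2060 - 1996 = 64
Has birthday (08-19) occurred by 02-02? No
Birthday not yet reached this year -> subtract 1
Age in full years: 63

63


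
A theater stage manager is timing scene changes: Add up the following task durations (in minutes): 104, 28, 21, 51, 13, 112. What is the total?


Durations: 104, 28, 21, 51, 13, 112
Running sum: 104
+ 28 = 132
+ 21 = 153
+ 51 = 204
+ 13 = 217
+ 112 = 329
Total duration: 329 minutes
That is 5 hours and 29 minutes

329


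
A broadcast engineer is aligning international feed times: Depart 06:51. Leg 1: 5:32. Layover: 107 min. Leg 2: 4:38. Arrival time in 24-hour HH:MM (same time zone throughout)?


Depart: 06:51
Leg 1: +332 min -> 12:23
Layover: +107 min -> 14:10
Leg 2: +278 min -> 18:48
Total travel: 717 minutes = 11h 57m
Arrival: 18:48

18:48


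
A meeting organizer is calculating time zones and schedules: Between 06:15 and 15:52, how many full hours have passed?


Start: 06:15
End: 15:52
Hour difference: 15 - 6 = 9 hours
Minute difference: 52 - 15 = 37 minutes
Total minutes: 577
Complete hours: 577 / 60 = 9 (remainder 37)

9


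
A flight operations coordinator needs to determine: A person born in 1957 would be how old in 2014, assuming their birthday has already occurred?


Birth year: 1957
Current year: 2014
Age = current year - birth year
Age = 2014 - 1957 = 57

57


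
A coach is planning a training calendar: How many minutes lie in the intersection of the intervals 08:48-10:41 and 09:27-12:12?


Interval A: [528, 641] minutes from midnight
Interval B: [567, 732] minutes from midnight
Overlap start = max(528, 567) = 567
Overlap end = min(641, 732) = 641
Overlap = 641 - 567 = 74 minutes

74


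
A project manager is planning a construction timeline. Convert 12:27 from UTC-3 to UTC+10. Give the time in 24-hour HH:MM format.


Local time: 12:27 at UTC-3 (offset -3h)
Target zone: UTC+10 (offset 10h)
Difference: 10 - (-3) = 13 hours
Calculation: 12 + (13) = 25
Wraparound: (25) mod 24 = 1
Result: 01:27

01:27


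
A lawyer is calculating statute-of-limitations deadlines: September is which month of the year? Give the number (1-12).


Calendar month order:
8. August
9. September <--
10. October
September is month number 9

9


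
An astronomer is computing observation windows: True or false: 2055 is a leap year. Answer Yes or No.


Year: 2055
Divisible by 4? 2055 / 4 = 513.75 -> No
Not divisible by 4, so NOT a leap year

No


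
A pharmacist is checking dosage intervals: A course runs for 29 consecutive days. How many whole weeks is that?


Total days: 29
Days per week: 7
Division: 29 / 7 = 4 remainder 1
Complete weeks: 4
Remaining days: 1

4


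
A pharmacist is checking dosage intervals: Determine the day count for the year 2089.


Year: 2089
Check leap year rules:
Divisible by 4? No
2089 is not a leap year
Days: 365

365


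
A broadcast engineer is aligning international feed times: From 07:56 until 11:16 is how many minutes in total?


Start time: 07:56 = 476 minutes from midnight
End time: 11:16 = 676 minutes from midnight
Difference: 676 - 476 = 200 minutes
That is 3 hours and 20 minutes

200


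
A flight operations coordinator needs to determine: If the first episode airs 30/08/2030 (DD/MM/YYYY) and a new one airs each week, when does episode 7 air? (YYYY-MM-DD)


First occurrence: 2030-08-30 (occurrence 1)
Each occurrence is 7 days after the previous.
Occurrence 7 is 6 weeks after the first.
6 weeks = 42 days
2030-08-30 + 42 days = 2030-10-11

2030-10-11


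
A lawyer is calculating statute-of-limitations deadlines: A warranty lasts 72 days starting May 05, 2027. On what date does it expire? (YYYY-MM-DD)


Start: 2027-05-05
Adding 72 days
Days remaining in May: 26
After May: 46 days still to add
June 2027: 30 days, 16 remaining
July 2027 has 31 days, need 16
Result: 2027-07-16

2027-07-16


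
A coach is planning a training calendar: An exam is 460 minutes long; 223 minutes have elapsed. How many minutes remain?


Total budget: 460 minutes
Time used: 223 minutes
Remaining: 460 - 223 = 237 minutes
Percent used: 48.5%
Percent remaining: 51.5%

237


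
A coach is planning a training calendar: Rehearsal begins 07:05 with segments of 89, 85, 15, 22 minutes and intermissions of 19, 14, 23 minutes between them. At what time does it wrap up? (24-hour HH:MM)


Start: 07:05 = 425 min from midnight
  after task 1 (89 min): 08:34
  after break (19 min): 08:53
  after task 2 (85 min): 10:18
  after break (14 min): 10:32
  after task 3 (15 min): 10:47
  after break (23 min): 11:10
  after task 4 (22 min): 11:32
Total elapsed: 267 minutes
End time: 11:32

11:32


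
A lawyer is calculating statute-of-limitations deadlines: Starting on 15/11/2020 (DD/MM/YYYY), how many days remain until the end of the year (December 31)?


Start: November 15, 2020
End: December 31, 2020
Days left in November: 15
December: 31
Sum of remaining months: 31
Total: 15 + 31 = 46

46


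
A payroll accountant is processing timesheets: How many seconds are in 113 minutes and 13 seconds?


Minutes: 113
Extra seconds: 13
Seconds per minute: 60
Minutes to seconds: 113 x 60 = 6780
Total: 6780 + 13 = 6793

6793


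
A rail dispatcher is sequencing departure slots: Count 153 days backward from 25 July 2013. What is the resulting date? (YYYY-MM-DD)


Start: 2013-07-25
Subtracting 153 days
Days already passed in July: 25
After going back through July: 128 more days to subtract
June 2013: 30 days, 98 remaining
May 2013: 31 days, 67 remaining
April 2013: 30 days, 37 remaining
March 2013: 31 days, 6 remaining
Result: 2013-02-22

2013-02-22


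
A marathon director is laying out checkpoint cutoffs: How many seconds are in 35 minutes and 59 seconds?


Minutes: 35
Seconds: 59
Convert minutes to seconds: 35 x 60 = 2100
Add remaining seconds: 2100 + 59 = 2159

2159


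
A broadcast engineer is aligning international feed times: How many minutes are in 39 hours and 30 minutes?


Hours: 39
Extra minutes: 30
Minutes per hour: 60
Hours to minutes: 39 x 60 = 2340
Total: 2340 + 30 = 2370

2370


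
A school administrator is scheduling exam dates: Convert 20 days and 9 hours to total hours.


Days: 20
Extra hours: 9
Hours per day: 24
Days to hours: 20 x 24 = 480
Total: 480 + 9 = 489

489


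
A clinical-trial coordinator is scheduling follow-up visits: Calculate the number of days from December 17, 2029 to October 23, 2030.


Start date: 2029-12-17
End date: 2030-10-23
Dec 2029: +15 days
Jan 2030: +31 days
Feb 2030: +28 days
... (8 more months)
Total: 310 days

310


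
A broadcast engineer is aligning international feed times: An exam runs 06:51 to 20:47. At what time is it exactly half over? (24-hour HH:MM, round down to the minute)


Start time: 06:51 = 411 minutes from midnight
End time: 20:47 = 1247 minutes from midnight
Sum: 411 + 1247 = 1658
Midpoint: 1658 / 2 = 829 minutes
Convert: 829 / 60 = 13 hours, 49 minutes
Result: 13:49

13:49


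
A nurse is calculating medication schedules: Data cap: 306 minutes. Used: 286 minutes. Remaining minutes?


Total budget: 306 minutes
Time used: 286 minutes
Remaining: 306 - 286 = 20 minutes
Percent used: 93.5%
Percent remaining: 6.5%

20


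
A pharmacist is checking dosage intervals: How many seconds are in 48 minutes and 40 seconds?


Minutes: 48
Extra seconds: 40
Seconds per minute: 60
Minutes to seconds: 48 x 60 = 2880
Total: 2880 + 40 = 2920

2920


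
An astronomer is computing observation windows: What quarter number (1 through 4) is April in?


Month: April (month 4)
Q1: January-March (months 1-3)
Q2: April-June (months 4-6)
Q3: July-September (months 7-9)
Q4: October-December (months 10-12)
Month 4 falls in Q2

2


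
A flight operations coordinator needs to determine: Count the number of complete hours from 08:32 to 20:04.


Start: 08:32
End: 20:04
Hour difference: 20 - 8 = 12 hours
Minute difference: 4 - 32 = -28 minutes
Total minutes: 692
Complete hours: 692 / 60 = 11 (remainder 32)

11


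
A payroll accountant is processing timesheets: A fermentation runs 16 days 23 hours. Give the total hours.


Days: 16
Extra hours: 23
Hours per day: 24
Days to hours: 16 x 24 = 384
Total: 384 + 23 = 407

407


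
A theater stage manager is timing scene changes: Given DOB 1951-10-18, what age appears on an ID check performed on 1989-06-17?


Birth: 1951-10-18
Reference: 1989-06-17
Year difference: 1989 - 1951 = 38
Has birthday (10-18) occurred by 06-17? No
Birthday not yet reached this year -> subtract 1
Age in full years: 37

37


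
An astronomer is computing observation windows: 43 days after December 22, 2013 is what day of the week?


Start: 2013-12-22 (Sunday)
Step 1 - find target date: add 43 days
  2013-12-22 + 43 days = 2014-02-03
Step 2 - day of week:
  43 mod 7 = 1
  Sunday + 1 days -> Monday
Result: Monday (2014-02-03)

Monday


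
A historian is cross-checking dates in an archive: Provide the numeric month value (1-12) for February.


Calendar month order:
1. January
2. February <--
3. March
February is month number 2

2


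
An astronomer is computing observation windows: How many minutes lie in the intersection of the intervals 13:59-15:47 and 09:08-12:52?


Interval A: [839, 947] minutes from midnight
Interval B: [548, 772] minutes from midnight
Overlap start = max(839, 548) = 839
Overlap end = min(947, 772) = 772
End <= start, so the intervals do not overlap: 0 minutes

0


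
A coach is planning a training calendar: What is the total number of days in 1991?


Year: 1991
Check leap year rules:
Divisible by 4? No
1991 is not a leap year
Days: 365

365


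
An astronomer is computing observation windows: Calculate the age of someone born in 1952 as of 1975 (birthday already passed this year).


Birth year: 1952
Current year: 1975
Age = current year - birth year
Age = 1975 - 1952 = 23

23


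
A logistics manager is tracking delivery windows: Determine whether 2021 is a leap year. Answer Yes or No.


Year: 2021
Divisible by 4? 2021 / 4 = 505.25 -> No
Not divisible by 4, so NOT a leap year

No


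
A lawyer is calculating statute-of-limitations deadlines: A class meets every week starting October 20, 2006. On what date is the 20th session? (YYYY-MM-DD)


First occurrence: 2006-10-20 (occurrence 1)
Each occurrence is 7 days after the previous.
Occurrence 20 is 19 weeks after the first.
19 weeks = 133 days
2006-10-20 + 133 days = 2007-03-02

2007-03-02


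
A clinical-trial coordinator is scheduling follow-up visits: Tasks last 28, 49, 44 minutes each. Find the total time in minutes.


Durations: 28, 49, 44
Running sum: 28
+ 49 = 77
+ 44 = 121
Total duration: 121 minutes
That is 2 hours and 1 minutes

121


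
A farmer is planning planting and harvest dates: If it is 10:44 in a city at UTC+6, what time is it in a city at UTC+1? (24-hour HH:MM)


Local time: 10:44 at UTC+6 (offset 6h)
Target zone: UTC+1 (offset 1h)
Difference: 1 - (6) = -5 hours
Calculation: 10 + (-5) = 5
Result: 05:44

05:44


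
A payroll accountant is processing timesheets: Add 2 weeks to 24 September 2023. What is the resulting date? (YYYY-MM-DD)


Start: 2023-09-24
Weeks to add: 2
Convert to days: 2 x 7 = 14 days
Add 14 days to 2023-09-24
Result: 2023-10-08

2023-10-08


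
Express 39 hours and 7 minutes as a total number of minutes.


Hours: 39
Extra minutes: 7
Minutes per hour: 60
Hours to minutes: 39 x 60 = 2340
Total: 2340 + 7 = 2347

2347


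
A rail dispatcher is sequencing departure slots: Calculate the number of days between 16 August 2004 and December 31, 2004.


Start: August 16, 2004
End: December 31, 2004
Days left in August: 15
September: 30
October: 31
November: 30
December: 31
Sum of remaining months: 122
Total: 15 + 122 = 137

137


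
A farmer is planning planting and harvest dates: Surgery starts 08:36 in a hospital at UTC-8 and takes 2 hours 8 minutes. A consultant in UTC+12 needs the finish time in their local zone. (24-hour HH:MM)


Start: 08:36 in UTC-8
Step 1 - add duration:
  minutes: 36 + 8 = 44
  hours: 8 + 2 + 0 = 10
  end in UTC-8: 10:44
Step 2 - convert UTC-8 -> UTC+12:
  offset difference: 12 - (-8) = 20 hours
  10 + (20) = 30 -> mod 24 = 6
Result: 06:44 in UTC+12

06:44


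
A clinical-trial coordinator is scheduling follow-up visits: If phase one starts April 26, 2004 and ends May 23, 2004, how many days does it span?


Start date: 2004-04-26
End date: 2004-05-23
Apr 2004: +5 days
May 2004: +22 days
Total: 27 days

27


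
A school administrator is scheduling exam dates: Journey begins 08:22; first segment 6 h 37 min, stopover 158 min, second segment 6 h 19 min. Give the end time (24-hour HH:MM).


Depart: 08:22
Leg 1: +397 min -> 14:59
Layover: +158 min -> 17:37
Leg 2: +379 min -> 23:56
Total travel: 934 minutes = 15h 34m
Arrival: 23:56

23:56


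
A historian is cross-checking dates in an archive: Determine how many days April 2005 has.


Month: April
Year: 2005
April is a 30-day month
Total: 30 days

30


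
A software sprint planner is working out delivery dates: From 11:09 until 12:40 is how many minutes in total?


Start time: 11:09 = 669 minutes from midnight
End time: 12:40 = 760 minutes from midnight
Difference: 760 - 669 = 91 minutes
That is 1 hours and 31 minutes

91


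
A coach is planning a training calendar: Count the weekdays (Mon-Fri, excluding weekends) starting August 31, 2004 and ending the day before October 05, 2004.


Start: 2004-08-31 (Tuesday)
End (exclusive): 2004-10-05 (Tuesday)
Total calendar days: 35
Full weeks: 35 // 7 = 5 -> 25 weekdays
Remaining 0 days starting on Tuesday:
Total business days: 25 + 0 = 25

25


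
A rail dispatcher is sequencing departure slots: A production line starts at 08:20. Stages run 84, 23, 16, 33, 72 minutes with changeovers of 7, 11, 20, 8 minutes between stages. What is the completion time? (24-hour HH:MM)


Start: 08:20 = 500 min from midnight
  after task 1 (84 min): 09:44
  after break (7 min): 09:51
  after task 2 (23 min): 10:14
  after break (11 min): 10:25
  after task 3 (16 min): 10:41
  after break (20 min): 11:01
  after task 4 (33 min): 11:34
  after break (8 min): 11:42
  after task 5 (72 min): 12:54
Total elapsed: 274 minutes
End time: 12:54

12:54


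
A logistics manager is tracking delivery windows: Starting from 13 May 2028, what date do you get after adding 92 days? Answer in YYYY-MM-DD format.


Start: 2028-05-13
Adding 92 days
Days remaining in May: 18
After May: 74 days still to add
June 2028: 30 days, 44 remaining
July 2028: 31 days, 13 remaining
August 2028 has 31 days, need 13
Result: 2028-08-13

2028-08-13


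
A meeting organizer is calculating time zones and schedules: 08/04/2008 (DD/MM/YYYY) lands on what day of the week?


Date: 2008-04-08
January 1, 2008 is a Tuesday
Day of year: 99
Offset from Jan 1: 98 days
98 mod 7 = 0
Result: Tuesday

Tuesday


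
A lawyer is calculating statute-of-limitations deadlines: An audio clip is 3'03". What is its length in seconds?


Minutes: 3
Seconds: 3
Convert minutes to seconds: 3 x 60 = 180
Add remaining seconds: 180 + 3 = 183

183


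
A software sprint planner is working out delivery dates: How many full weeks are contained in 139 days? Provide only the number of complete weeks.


Total days: 139
Days per week: 7
Division: 139 / 7 = 19 remainder 6
Complete weeks: 19
Remaining days: 6

19


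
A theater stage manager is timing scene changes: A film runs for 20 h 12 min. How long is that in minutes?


Hours: 20
Minutes: 12
Convert hours to minutes: 20 x 60 = 1200
Add remaining minutes: 1200 + 12 = 1212

1212


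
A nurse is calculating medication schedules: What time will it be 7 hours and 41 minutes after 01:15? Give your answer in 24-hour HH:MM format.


Start time: 01:15
Adding: 7 hours 41 minutes
Minutes: 15 + 41 = 56
Hours: 1 + 7 + 0 = 8
Result: 08:56

08:56


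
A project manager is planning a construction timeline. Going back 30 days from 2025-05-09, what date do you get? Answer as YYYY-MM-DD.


Start: 2025-05-09
Subtracting 30 days
Days already passed in May: 9
After going back through May: 21 more days to subtract
April 2025 has 30 days, need 21
Result: 2025-04-09

2025-04-09


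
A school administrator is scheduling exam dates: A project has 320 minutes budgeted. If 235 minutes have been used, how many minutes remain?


Total budget: 320 minutes
Time used: 235 minutes
Remaining: 320 - 235 = 85 minutes
Percent used: 73.4%
Percent remaining: 26.6%

85


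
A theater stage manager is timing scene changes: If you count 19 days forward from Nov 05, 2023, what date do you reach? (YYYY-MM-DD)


Start: 2023-11-05
Adding 19 days
Days remaining in November: 25
Result: 2023-11-24

2023-11-24


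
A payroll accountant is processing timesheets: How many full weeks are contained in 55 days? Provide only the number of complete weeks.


Total days: 55
Days per week: 7
Division: 55 / 7 = 7 remainder 6
Complete weeks: 7
Remaining days: 6

7


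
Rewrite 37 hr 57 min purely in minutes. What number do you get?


Hours: 37
Extra minutes: 57
Minutes per hour: 60
Hours to minutes: 37 x 60 = 2220
Total: 2220 + 57 = 2277

2277


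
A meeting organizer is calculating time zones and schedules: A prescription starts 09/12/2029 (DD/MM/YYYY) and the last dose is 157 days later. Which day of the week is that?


Start: 2029-12-09 (Sunday)
Step 1 - find target date: add 157 days
  2029-12-09 + 157 days = 2030-05-15
Step 2 - day of week:
  157 mod 7 = 3
  Sunday + 3 days -> Wednesday
Result: Wednesday (2030-05-15)

Wednesday


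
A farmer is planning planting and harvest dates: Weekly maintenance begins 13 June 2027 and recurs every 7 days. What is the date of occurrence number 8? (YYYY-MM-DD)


First occurrence: 2027-06-13 (occurrence 1)
Each occurrence is 7 days after the previous.
Occurrence 8 is 7 weeks after the first.
7 weeks = 49 days
2027-06-13 + 49 days = 2027-08-01

2027-08-01


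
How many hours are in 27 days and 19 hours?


Days: 27
Extra hours: 19
Hours per day: 24
Days to hours: 27 x 24 = 648
Total: 648 + 19 = 667

667


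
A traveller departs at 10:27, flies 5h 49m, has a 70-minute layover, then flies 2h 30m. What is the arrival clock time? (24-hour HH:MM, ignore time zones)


Depart: 10:27
Leg 1: +349 min -> 16:16
Layover: +70 min -> 17:26
Leg 2: +150 min -> 19:56
Total travel: 569 minutes = 9h 29m
Arrival: 19:56

19:56


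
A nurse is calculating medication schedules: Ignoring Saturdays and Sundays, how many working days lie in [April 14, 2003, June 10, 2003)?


Start: 2003-04-14 (Monday)
End (exclusive): 2003-06-10 (Tuesday)
Total calendar days: 57
Full weeks: 57 // 7 = 8 -> 40 weekdays
Remaining 1 days starting on Monday:
  Mon(w) -> 1 weekdays
Total business days: 40 + 1 = 41

41


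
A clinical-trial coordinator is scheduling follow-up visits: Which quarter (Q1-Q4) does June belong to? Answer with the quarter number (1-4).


Month: June (month 6)
Q1: January-March (months 1-3)
Q2: April-June (months 4-6)
Q3: July-September (months 7-9)
Q4: October-December (months 10-12)
Month 6 falls in Q2

2


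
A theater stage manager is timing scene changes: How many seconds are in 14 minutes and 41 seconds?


Minutes: 14
Extra seconds: 41
Seconds per minute: 60
Minutes to seconds: 14 x 60 = 840
Total: 840 + 41 = 881

881


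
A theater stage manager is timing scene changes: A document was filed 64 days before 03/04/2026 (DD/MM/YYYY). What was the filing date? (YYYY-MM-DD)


Start: 2026-04-03
Subtracting 64 days
Days already passed in April: 3
After going back through April: 61 more days to subtract
March 2026: 31 days, 30 remaining
February 2026: 28 days, 2 remaining
January 2026 has 31 days, need 2
Result: 2026-01-29

2026-01-29


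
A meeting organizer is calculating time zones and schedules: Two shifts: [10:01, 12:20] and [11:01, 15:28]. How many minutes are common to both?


Interval A: [601, 740] minutes from midnight
Interval B: [661, 928] minutes from midnight
Overlap start = max(601, 661) = 661
Overlap end = min(740, 928) = 740
Overlap = 740 - 661 = 79 minutes

79


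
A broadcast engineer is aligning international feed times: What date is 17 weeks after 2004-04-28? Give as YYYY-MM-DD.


Start: 2004-04-28
Weeks to add: 17
Convert to days: 17 x 7 = 119 days
Add 119 days to 2004-04-28
Result: 2004-08-25

2004-08-25


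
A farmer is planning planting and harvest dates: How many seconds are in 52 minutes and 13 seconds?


Minutes: 52
Seconds: 13
Convert minutes to seconds: 52 x 60 = 3120
Add remaining seconds: 3120 + 13 = 3133

3133


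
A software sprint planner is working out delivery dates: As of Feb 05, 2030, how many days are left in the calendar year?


Start: February 05, 2030
End: December 31, 2030
Days left in February: 23
March: 31
April: 30
May: 31
June: 30
... plus remaining months
Sum of remaining months: 306
Total: 23 + 306 = 329

329


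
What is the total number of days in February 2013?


Month: February
Year: 2013
2013 is not a leap year
February has 28 days
Total: 28 days

28


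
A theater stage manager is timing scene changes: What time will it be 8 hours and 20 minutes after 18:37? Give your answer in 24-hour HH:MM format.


Start time: 18:37
Adding: 8 hours 20 minutes
Minutes: 37 + 20 = 57
Hours: 18 + 8 + 0 = 26
Hour wraparound: 26 mod 24 = 2
Result: 02:57

02:57


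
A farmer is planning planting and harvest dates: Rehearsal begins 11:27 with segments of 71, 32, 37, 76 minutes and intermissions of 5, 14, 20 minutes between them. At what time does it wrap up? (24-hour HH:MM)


Start: 11:27 = 687 min from midnight
  after task 1 (71 min): 12:38
  after break (5 min): 12:43
  after task 2 (32 min): 13:15
  after break (14 min): 13:29
  after task 3 (37 min): 14:06
  after break (20 min): 14:26
  after task 4 (76 min): 15:42
Total elapsed: 255 minutes
End time: 15:42

15:42


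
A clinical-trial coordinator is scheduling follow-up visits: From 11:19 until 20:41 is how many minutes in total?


Start time: 11:19 = 679 minutes from midnight
End time: 20:41 = 1241 minutes from midnight
Difference: 1241 - 679 = 562 minutes
That is 9 hours and 22 minutes

562


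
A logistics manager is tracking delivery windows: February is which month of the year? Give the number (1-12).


Calendar month order:
1. January
2. February <--
3. March
February is month number 2

2


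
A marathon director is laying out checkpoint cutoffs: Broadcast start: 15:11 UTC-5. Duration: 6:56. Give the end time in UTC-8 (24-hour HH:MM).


Start: 15:11 in UTC-5
Step 1 - add duration:
  minutes: 11 + 56 = 67 (carry 1h)
  hours: 15 + 6 + 1 = 22
  end in UTC-5: 22:07
Step 2 - convert UTC-5 -> UTC-8:
  offset difference: -8 - (-5) = -3 hours
  22 + (-3) = 19 -> mod 24 = 19
Result: 19:07 in UTC-8

19:07


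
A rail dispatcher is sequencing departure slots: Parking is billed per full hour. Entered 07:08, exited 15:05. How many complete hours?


Start: 07:08
End: 15:05
Hour difference: 15 - 7 = 8 hours
Minute difference: 5 - 8 = -3 minutes
Total minutes: 477
Complete hours: 477 / 60 = 7 (remainder 57)

7


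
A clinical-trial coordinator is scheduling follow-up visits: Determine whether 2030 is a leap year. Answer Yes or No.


Year: 2030
Divisible by 4? 2030 / 4 = 507.5 -> No
Not divisible by 4, so NOT a leap year

No


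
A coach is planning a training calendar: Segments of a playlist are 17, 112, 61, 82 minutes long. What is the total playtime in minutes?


Durations: 17, 112, 61, 82
Running sum: 17
+ 112 = 129
+ 61 = 190
+ 82 = 272
Total duration: 272 minutes
That is 4 hours and 32 minutes

272


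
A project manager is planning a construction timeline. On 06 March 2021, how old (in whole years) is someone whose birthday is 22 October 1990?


Birth: 1990-10-22
Reference: 2021-03-06
Year difference: 2021 - 1990 = 31
Has birthday (10-22) occurred by 03-06? No
Birthday not yet reached this year -> subtract 1
Age in full years: 30

30


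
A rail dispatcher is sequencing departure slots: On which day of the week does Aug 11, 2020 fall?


Date: 2020-08-11
January 1, 2020 is a Wednesday
Day of year: 224
Offset from Jan 1: 223 days
223 mod 7 = 6
Result: Tuesday

Tuesday


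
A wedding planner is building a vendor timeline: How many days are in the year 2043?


Year: 2043
Check leap year rules:
Divisible by 4? No
2043 is not a leap year
Days: 365

365


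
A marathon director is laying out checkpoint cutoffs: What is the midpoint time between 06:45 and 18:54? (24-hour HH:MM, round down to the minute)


Start time: 06:45 = 405 minutes from midnight
End time: 18:54 = 1134 minutes from midnight
Sum: 405 + 1134 = 1539
Midpoint: 1539 / 2 = 769 minutes
Convert: 769 / 60 = 12 hours, 49 minutes
Result: 12:49

12:49


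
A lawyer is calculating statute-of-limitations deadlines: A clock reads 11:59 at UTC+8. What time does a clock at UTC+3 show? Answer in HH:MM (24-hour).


Local time: 11:59 at UTC+8 (offset 8h)
Target zone: UTC+3 (offset 3h)
Difference: 3 - (8) = -5 hours
Calculation: 11 + (-5) = 6
Result: 06:59

06:59


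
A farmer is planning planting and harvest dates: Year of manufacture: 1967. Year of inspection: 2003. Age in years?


Birth year: 1967
Current year: 2003
Age = current year - birth year
Age = 2003 - 1967 = 36

36


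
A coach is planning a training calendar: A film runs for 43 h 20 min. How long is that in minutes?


Hours: 43
Minutes: 20
Convert hours to minutes: 43 x 60 = 2580
Add remaining minutes: 2580 + 20 = 2600

2600


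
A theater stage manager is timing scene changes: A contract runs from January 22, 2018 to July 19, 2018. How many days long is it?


Start date: 2018-01-22
End date: 2018-07-19
Jan 2018: +10 days
Feb 2018: +28 days
Mar 2018: +31 days
... (4 more months)
Total: 178 days

178


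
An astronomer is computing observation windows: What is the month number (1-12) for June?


Calendar month order:
5. May
6. June <--
7. July
June is month number 6

6


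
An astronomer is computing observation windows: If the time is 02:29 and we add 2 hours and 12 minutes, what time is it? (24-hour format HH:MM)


Start time: 02:29
Adding: 2 hours 12 minutes
Minutes: 29 + 12 = 41
Hours: 2 + 2 + 0 = 4
Result: 04:41

04:41


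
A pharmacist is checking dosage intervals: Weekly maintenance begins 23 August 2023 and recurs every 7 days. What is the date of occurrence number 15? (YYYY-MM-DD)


First occurrence: 2023-08-23 (occurrence 1)
Each occurrence is 7 days after the previous.
Occurrence 15 is 14 weeks after the first.
14 weeks = 98 days
2023-08-23 + 98 days = 2023-11-29

2023-11-29


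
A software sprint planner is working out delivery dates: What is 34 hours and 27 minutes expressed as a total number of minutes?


Hours: 34
Minutes: 27
Convert hours to minutes: 34 x 60 = 2040
Add remaining minutes: 2040 + 27 = 2067

2067


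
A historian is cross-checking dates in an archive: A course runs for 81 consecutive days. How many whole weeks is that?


Total days: 81
Days per week: 7
Division: 81 / 7 = 11 remainder 4
Complete weeks: 11
Remaining days: 4

11


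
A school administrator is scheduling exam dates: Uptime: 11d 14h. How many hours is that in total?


Days: 11
Extra hours: 14
Hours per day: 24
Days to hours: 11 x 24 = 264
Total: 264 + 14 = 278

278


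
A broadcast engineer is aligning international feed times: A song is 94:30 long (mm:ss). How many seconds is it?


Minutes: 94
Extra seconds: 30
Seconds per minute: 60
Minutes to seconds: 94 x 60 = 5640
Total: 5640 + 30 = 5670

5670


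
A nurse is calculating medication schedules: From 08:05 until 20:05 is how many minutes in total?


Start time: 08:05 = 485 minutes from midnight
End time: 20:05 = 1205 minutes from midnight
Difference: 1205 - 485 = 720 minutes
That is 12 hours and 0 minutes

720


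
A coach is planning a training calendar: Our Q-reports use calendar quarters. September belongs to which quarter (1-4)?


Month: September (month 9)
Q1: January-March (months 1-3)
Q2: April-June (months 4-6)
Q3: July-September (months 7-9)
Q4: October-December (months 10-12)
Month 9 falls in Q3

3
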